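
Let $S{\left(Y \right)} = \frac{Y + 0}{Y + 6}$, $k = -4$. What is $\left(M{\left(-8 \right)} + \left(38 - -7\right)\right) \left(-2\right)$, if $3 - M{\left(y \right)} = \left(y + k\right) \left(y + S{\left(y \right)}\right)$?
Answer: $0$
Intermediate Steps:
$S{\left(Y \right)} = \frac{Y}{6 + Y}$
$M{\left(y \right)} = 3 - \left(-4 + y\right) \left(y + \frac{y}{6 + y}\right)$ ($M{\left(y \right)} = 3 - \left(y - 4\right) \left(y + \frac{y}{6 + y}\right) = 3 - \left(-4 + y\right) \left(y + \frac{y}{6 + y}\right)$)
$\left(M{\left(-8 \right)} + \left(38 - -7\right)\right) \left(-2\right) = \left(\frac{18 - \left(-8\right)^{3} - 3 \left(-8\right)^{2} + 31 \left(-8\right)}{6 - 8} + \left(38 - -7\right)\right) \left(-2\right) = \left(\frac{18 - -512 - 192 - 248}{-2} + \left(38 + 7\right)\right) \left(-2\right) = \left(- \frac{18 + 512 - 192 - 248}{2} + 45\right) \left(-2\right) = \left(\left(- \frac{1}{2}\right) 90 + 45\right) \left(-2\right) = \left(-45 + 45\right) \left(-2\right) = 0 \left(-2\right) = 0$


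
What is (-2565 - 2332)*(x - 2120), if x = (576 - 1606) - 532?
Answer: 18030754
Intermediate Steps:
x = -1562 (x = -1030 - 532 = -1562)
(-2565 - 2332)*(x - 2120) = (-2565 - 2332)*(-1562 - 2120) = -4897*(-3682) = 18030754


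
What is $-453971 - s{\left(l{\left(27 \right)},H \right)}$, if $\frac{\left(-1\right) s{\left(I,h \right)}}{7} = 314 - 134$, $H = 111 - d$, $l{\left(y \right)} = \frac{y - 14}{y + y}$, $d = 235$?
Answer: $-452711$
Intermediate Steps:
$l{\left(y \right)} = \frac{-14 + y}{2 y}$
$H = -124$ ($H = 111 - 235 = -124$)
$s{\left(I,h \right)} = -1260$ ($s{\left(I,h \right)} = - 7 \left(314 - 134\right) = \left(-7\right) 180 = -1260$)
$-453971 - s{\left(l{\left(27 \right)},H \right)} = -453971 - -1260 = -453971 + 1260 = -452711$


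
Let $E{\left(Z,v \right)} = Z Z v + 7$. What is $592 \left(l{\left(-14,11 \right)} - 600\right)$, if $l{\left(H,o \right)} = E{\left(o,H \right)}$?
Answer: $-1353904$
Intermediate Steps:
$E{\left(Z,v \right)} = 7 + v Z^{2}$ ($E{\left(Z,v \right)} = Z^{2} v + 7 = v Z^{2} + 7 = 7 + v Z^{2}$)
$l{\left(H,o \right)} = 7 + H o^{2}$
$592 \left(l{\left(-14,11 \right)} - 600\right) = 592 \left(\left(7 - 14 \cdot 11^{2}\right) - 600\right) = 592 \left(\left(7 - 1694\right) - 600\right) = 592 \left(-1687 - 600\right) = 592 \left(-2287\right) = -1353904$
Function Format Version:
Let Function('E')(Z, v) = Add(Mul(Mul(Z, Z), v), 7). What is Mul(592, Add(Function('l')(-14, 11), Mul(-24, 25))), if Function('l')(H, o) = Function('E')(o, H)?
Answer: -1353904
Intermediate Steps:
Function('E')(Z, v) = Add(7, Mul(v, Pow(Z, 2))) (Function('E')(Z, v) = Add(Mul(Pow(Z, 2), v), 7) = Add(Mul(v, Pow(Z, 2)), 7) = Add(7, Mul(v, Pow(Z, 2))))
Function('l')(H, o) = Add(7, Mul(H, Pow(o, 2)))
Mul(592, Add(Function('l')(-14, 11), Mul(-24, 25))) = Mul(592, Add(Add(7, Mul(-14, Pow(11, 2))), Mul(-24, 25))) = Mul(592, Add(Add(7, Mul(-14, 121)), -600)) = Mul(592, Add(Add(7, -1694), -600)) = Mul(592, Add(-1687, -600)) = Mul(592, -2287) = -1353904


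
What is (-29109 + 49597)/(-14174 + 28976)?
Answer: 10244/7401 ≈ 1.3841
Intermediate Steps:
(-29109 + 49597)/(-14174 + 28976) = 20488/14802 = 20488*(1/14802) = 10244/7401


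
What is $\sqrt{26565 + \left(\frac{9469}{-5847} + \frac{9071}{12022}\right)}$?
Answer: $\frac{\sqrt{131254836329803702386}}{70292634} \approx 162.99$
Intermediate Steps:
$\sqrt{26565 + \left(\frac{9469}{-5847} + \frac{9071}{12022}\right)} = \sqrt{26565 + \left(9469 \left(- \frac{1}{5847}\right) + 9071 \cdot \frac{1}{12022}\right)} = \sqrt{26565 + \left(- \frac{9469}{5847} + \frac{9071}{12022}\right)} = \sqrt{26565 - \frac{60798181}{70292634}} = \sqrt{\frac{1867263024029}{70292634}} = \frac{\sqrt{131254836329803702386}}{70292634}$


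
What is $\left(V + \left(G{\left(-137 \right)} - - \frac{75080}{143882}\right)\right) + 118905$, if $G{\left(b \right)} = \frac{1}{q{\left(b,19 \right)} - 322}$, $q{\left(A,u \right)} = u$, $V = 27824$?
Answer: $\frac{3198428092346}{21798123} \approx 1.4673 \cdot 10^{5}$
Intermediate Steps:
$G{\left(b \right)} = - \frac{1}{303}$ ($G{\left(b \right)} = \frac{1}{19 - 322} = \frac{1}{-303} = - \frac{1}{303}$)
$\left(V + \left(G{\left(-137 \right)} - - \frac{75080}{143882}\right)\right) + 118905 = \left(27824 - \left(\frac{1}{303} - \frac{75080}{143882}\right)\right) + 118905 = \left(27824 - \left(\frac{1}{303} - \frac{37540}{71941}\right)\right) + 118905 = \left(27824 - - \frac{11302679}{21798123}\right) + 118905 = \left(27824 + \left(- \frac{1}{303} + \frac{37540}{71941}\right)\right) + 118905 = \left(27824 + \frac{11302679}{21798123}\right) + 118905 = \frac{606522277031}{21798123} + 118905 = \frac{3198428092346}{21798123}$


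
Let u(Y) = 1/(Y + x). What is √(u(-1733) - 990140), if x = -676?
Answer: I*√5746060651749/2409 ≈ 995.06*I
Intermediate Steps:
u(Y) = 1/(-676 + Y) (u(Y) = 1/(Y - 676) = 1/(-676 + Y))
√(u(-1733) - 990140) = √(1/(-676 - 1733) - 990140) = √(1/(-2409) - 990140) = √(-1/2409 - 990140) = √(-2385247261/2409) = I*√5746060651749/2409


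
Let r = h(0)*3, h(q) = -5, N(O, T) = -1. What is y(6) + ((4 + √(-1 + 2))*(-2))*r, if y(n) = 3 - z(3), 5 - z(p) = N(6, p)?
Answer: 147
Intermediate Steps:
z(p) = 6 (z(p) = 5 - 1*(-1) = 5 + 1 = 6)
r = -15 (r = -5*3 = -15)
y(n) = -3 (y(n) = 3 - 1*6 = 3 - 6 = -3)
y(6) + ((4 + √(-1 + 2))*(-2))*r = -3 + ((4 + √(-1 + 2))*(-2))*(-15) = -3 + ((4 + √1)*(-2))*(-15) = -3 + ((4 + 1)*(-2))*(-15) = -3 + (5*(-2))*(-15) = -3 - 10*(-15) = -3 + 150 = 147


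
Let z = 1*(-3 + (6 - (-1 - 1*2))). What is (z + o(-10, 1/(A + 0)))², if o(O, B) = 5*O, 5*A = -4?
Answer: 1936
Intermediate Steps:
A = -⅘ (A = (⅕)*(-4) = -⅘ ≈ -0.80000)
z = 6 (z = 1*(-3 + (6 - (-1 - 2))) = 1*(-3 + (6 - 1*(-3))) = 1*(-3 + (6 + 3)) = 1*(-3 + 9) = 1*6 = 6)
(z + o(-10, 1/(A + 0)))² = (6 + 5*(-10))² = (6 - 50)² = (-44)² = 1936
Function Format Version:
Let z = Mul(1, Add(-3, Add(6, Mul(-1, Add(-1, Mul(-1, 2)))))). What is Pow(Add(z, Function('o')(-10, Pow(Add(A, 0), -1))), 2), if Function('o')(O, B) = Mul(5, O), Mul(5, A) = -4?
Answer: 1936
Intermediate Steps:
A = Rational(-4, 5) (A = Mul(Rational(1, 5), -4) = Rational(-4, 5) ≈ -0.80000)
z = 6 (z = Mul(1, Add(-3, Add(6, Mul(-1, Add(-1, -2))))) = Mul(1, Add(-3, Add(6, Mul(-1, -3)))) = Mul(1, Add(-3, Add(6, 3))) = Mul(1, Add(-3, 9)) = Mul(1, 6) = 6)
Pow(Add(z, Function('o')(-10, Pow(Add(A, 0), -1))), 2) = Pow(Add(6, Mul(5, -10)), 2) = Pow(Add(6, -50), 2) = Pow(-44, 2) = 1936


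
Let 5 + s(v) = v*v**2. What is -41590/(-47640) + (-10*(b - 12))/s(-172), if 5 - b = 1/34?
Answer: 39973688831/45789292396 ≈ 0.87299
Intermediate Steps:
s(v) = -5 + v**3 (s(v) = -5 + v*v**2 = -5 + v**3)
b = 169/34 (b = 5 - 1/34 = 169/34 ≈ 4.9706)
-41590/(-47640) + (-10*(b - 12))/s(-172) = -41590/(-47640) + (-10*(169/34 - 12))/(-5 + (-172)**3) = -41590*(-1/47640) + (-10*(-239/34))/(-5 - 5088448) = 4159/4764 + (1195/17)/(-5088453) = 4159/4764 + (1195/17)*(-1/5088453) = 4159/4764 - 1195/86503701 = 39973688831/45789292396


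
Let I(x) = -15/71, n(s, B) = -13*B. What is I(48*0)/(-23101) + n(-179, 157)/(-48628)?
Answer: 3348318431/79758235388 ≈ 0.041981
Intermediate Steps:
I(x) = -15/71 (I(x) = -15*1/71 = -15/71)
I(48*0)/(-23101) + n(-179, 157)/(-48628) = -15/71/(-23101) - 13*157/(-48628) = -15/71*(-1/23101) - 2041*(-1/48628) = 15/1640171 + 2041/48628 = 3348318431/79758235388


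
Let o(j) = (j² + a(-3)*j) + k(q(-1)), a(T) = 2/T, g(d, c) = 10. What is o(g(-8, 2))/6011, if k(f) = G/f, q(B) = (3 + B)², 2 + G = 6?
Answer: 283/18033 ≈ 0.015693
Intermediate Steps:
G = 4 (G = -2 + 6 = 4)
k(f) = 4/f
o(j) = 1 + j² - 2*j/3 (o(j) = (j² + (2/(-3))*j) + 4/((3 - 1)²) = (j² + (2*(-⅓))*j) + 4/(2²) = (j² - 2*j/3) + 4/4 = (j² - 2*j/3) + 4*(¼) = (j² - 2*j/3) + 1 = 1 + j² - 2*j/3)
o(g(-8, 2))/6011 = (1 + 10² - ⅔*10)/6011 = (1 + 100 - 20/3)*(1/6011) = (283/3)*(1/6011) = 283/18033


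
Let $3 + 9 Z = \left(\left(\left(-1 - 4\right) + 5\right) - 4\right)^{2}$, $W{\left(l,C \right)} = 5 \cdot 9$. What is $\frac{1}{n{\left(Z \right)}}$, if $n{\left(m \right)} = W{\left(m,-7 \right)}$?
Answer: $\frac{1}{45} \approx 0.022222$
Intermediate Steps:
$W{\left(l,C \right)} = 45$
$Z = \frac{13}{9}$ ($Z = - \frac{1}{3} + \frac{\left(\left(\left(-1 - 4\right) + 5\right) - 4\right)^{2}}{9} = - \frac{1}{3} + \frac{\left(\left(-5 + 5\right) - 4\right)^{2}}{9} = - \frac{1}{3} + \frac{\left(0 - 4\right)^{2}}{9} = - \frac{1}{3} + \frac{\left(-4\right)^{2}}{9} = - \frac{1}{3} + \frac{1}{9} \cdot 16 = - \frac{1}{3} + \frac{16}{9} = \frac{13}{9} \approx 1.4444$)
$n{\left(m \right)} = 45$
$\frac{1}{n{\left(Z \right)}} = \frac{1}{45}$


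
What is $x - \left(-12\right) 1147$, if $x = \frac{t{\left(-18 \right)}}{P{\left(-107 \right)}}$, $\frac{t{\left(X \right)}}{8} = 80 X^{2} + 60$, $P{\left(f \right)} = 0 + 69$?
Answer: $\frac{385852}{23} \approx 16776.0$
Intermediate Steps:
$P{\left(f \right)} = 69$
$t{\left(X \right)} = 480 + 640 X^{2}$ ($t{\left(X \right)} = 8 \left(80 X^{2} + 60\right) = 8 \left(60 + 80 X^{2}\right) = 480 + 640 X^{2}$)
$x = \frac{69280}{23}$ ($x = \frac{480 + 640 \left(-18\right)^{2}}{69} = \left(480 + 640 \cdot 324\right) \frac{1}{69} = \left(480 + 207360\right) \frac{1}{69} = 207840 \cdot \frac{1}{69} = \frac{69280}{23} \approx 3012.2$)
$x - \left(-12\right) 1147 = \frac{69280}{23} - \left(-12\right) 1147 = \frac{69280}{23} - -13764 = \frac{69280}{23} + 13764 = \frac{385852}{23}$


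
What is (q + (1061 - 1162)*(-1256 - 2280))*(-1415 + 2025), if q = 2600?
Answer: 219438960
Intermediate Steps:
(q + (1061 - 1162)*(-1256 - 2280))*(-1415 + 2025) = (2600 + (1061 - 1162)*(-1256 - 2280))*(-1415 + 2025) = (2600 - 101*(-3536))*610 = (2600 + 357136)*610 = 359736*610 = 219438960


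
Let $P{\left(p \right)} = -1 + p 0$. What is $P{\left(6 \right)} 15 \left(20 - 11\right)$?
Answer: $-135$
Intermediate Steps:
$P{\left(p \right)} = -1$ ($P{\left(p \right)} = -1 + 0 = -1$)
$P{\left(6 \right)} 15 \left(20 - 11\right) = - 15 \left(20 - 11\right) = - 15 \cdot 9 = \left(-1\right) 135 = -135$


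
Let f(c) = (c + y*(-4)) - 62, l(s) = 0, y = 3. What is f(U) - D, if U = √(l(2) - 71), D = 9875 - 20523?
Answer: 10574 + I*√71 ≈ 10574.0 + 8.4261*I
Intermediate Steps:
D = -10648
U = I*√71 (U = √(0 - 71) = √(-71) = I*√71 ≈ 8.4261*I)
f(c) = -74 + c (f(c) = (c + 3*(-4)) - 62 = (c - 12) - 62 = (-12 + c) - 62 = -74 + c)
f(U) - D = (-74 + I*√71) - 1*(-10648) = (-74 + I*√71) + 10648 = 10574 + I*√71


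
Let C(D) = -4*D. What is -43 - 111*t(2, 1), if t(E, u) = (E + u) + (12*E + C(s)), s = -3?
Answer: -4372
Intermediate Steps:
t(E, u) = 12 + u + 13*E (t(E, u) = (E + u) + (12*E - 4*(-3)) = (E + u) + (12*E + 12) = (E + u) + (12 + 12*E) = 12 + u + 13*E)
-43 - 111*t(2, 1) = -43 - 111*(12 + 1 + 13*2) = -43 - 111*(12 + 1 + 26) = -43 - 111*39 = -43 - 4329 = -4372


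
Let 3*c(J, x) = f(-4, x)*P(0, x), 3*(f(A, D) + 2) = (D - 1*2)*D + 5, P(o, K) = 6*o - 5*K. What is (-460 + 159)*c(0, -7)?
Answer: -653170/9 ≈ -72575.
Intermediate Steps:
P(o, K) = -5*K + 6*o
f(A, D) = -⅓ + D*(-2 + D)/3 (f(A, D) = -2 + ((D - 1*2)*D + 5)/3 = -2 + ((D - 2)*D + 5)/3 = -2 + ((-2 + D)*D + 5)/3 = -2 + (D*(-2 + D) + 5)/3 = -2 + (5 + D*(-2 + D))/3 = -2 + (5/3 + D*(-2 + D)/3) = -⅓ + D*(-2 + D)/3)
c(J, x) = -5*x*(-⅓ - 2*x/3 + x²/3)/3 (c(J, x) = ((-⅓ - 2*x/3 + x²/3)*(-5*x + 6*0))/3 = ((-⅓ - 2*x/3 + x²/3)*(-5*x + 0))/3 = ((-⅓ - 2*x/3 + x²/3)*(-5*x))/3 = (-5*x*(-⅓ - 2*x/3 + x²/3))/3 = -5*x*(-⅓ - 2*x/3 + x²/3)/3)
(-460 + 159)*c(0, -7) = (-460 + 159)*((5/9)*(-7)*(1 - 1*(-7)² + 2*(-7))) = -1505*(-7)*(1 - 1*49 - 14)/9 = -1505*(-7)*(1 - 49 - 14)/9 = -1505*(-7)*(-62)/9 = -301*2170/9 = -653170/9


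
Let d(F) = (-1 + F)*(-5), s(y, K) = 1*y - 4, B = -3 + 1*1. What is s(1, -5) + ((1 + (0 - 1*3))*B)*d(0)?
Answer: 17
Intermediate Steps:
B = -2 (B = -3 + 1 = -2)
s(y, K) = -4 + y (s(y, K) = y - 4 = -4 + y)
d(F) = 5 - 5*F
s(1, -5) + ((1 + (0 - 1*3))*B)*d(0) = (-4 + 1) + ((1 + (0 - 1*3))*(-2))*(5 - 5*0) = -3 + ((1 + (0 - 3))*(-2))*(5 + 0) = -3 + ((1 - 3)*(-2))*5 = -3 - 2*(-2)*5 = -3 + 4*5 = -3 + 20 = 17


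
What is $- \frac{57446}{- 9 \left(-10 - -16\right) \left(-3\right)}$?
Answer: $- \frac{28723}{81} \approx -354.6$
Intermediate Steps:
$- \frac{57446}{- 9 \left(-10 - -16\right) \left(-3\right)} = - \frac{57446}{- 9 \left(-10 + 16\right) \left(-3\right)} = - \frac{57446}{\left(-9\right) 6 \left(-3\right)} = - \frac{57446}{\left(-54\right) \left(-3\right)} = - \frac{57446}{162} = \left(-57446\right) \frac{1}{162} = - \frac{28723}{81}$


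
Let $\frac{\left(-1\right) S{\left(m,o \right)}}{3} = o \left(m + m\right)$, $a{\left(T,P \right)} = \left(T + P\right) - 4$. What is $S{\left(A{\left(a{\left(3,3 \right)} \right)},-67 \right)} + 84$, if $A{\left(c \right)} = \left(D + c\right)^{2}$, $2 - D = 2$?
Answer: $1692$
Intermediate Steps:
$D = 0$ ($D = 2 - 2 = 0$)
$a{\left(T,P \right)} = -4 + P + T$ ($a{\left(T,P \right)} = \left(P + T\right) - 4 = -4 + P + T$)
$A{\left(c \right)} = c^{2}$ ($A{\left(c \right)} = \left(0 + c\right)^{2} = c^{2}$)
$S{\left(m,o \right)} = - 6 m o$ ($S{\left(m,o \right)} = - 3 o \left(m + m\right) = - 3 o 2 m = - 3 \cdot 2 m o = - 6 m o$)
$S{\left(A{\left(a{\left(3,3 \right)} \right)},-67 \right)} + 84 = \left(-6\right) \left(-4 + 3 + 3\right)^{2} \left(-67\right) + 84 = \left(-6\right) 2^{2} \left(-67\right) + 84 = \left(-6\right) 4 \left(-67\right) + 84 = 1608 + 84 = 1692$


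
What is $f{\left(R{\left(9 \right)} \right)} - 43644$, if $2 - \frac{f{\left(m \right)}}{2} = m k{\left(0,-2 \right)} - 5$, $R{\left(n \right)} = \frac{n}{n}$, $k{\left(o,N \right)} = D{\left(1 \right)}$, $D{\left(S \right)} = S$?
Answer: $-43632$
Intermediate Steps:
$k{\left(o,N \right)} = 1$
$R{\left(n \right)} = 1$
$f{\left(m \right)} = 14 - 2 m$ ($f{\left(m \right)} = 4 - 2 \left(m 1 - 5\right) = 4 - 2 \left(m - 5\right) = 4 - 2 \left(-5 + m\right) = 4 - \left(-10 + 2 m\right) = 14 - 2 m$)
$f{\left(R{\left(9 \right)} \right)} - 43644 = \left(14 - 2\right) - 43644 = 12 - 43644 = -43632$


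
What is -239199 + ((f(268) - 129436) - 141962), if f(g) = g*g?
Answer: -438773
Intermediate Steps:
f(g) = g²
-239199 + ((f(268) - 129436) - 141962) = -239199 + ((268² - 129436) - 141962) = -239199 + ((71824 - 129436) - 141962) = -239199 + (-57612 - 141962) = -239199 - 199574 = -438773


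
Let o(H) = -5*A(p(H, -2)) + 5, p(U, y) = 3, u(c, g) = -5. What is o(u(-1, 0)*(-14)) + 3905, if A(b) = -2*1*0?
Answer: 3910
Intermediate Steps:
A(b) = 0 (A(b) = -2*0 = 0)
o(H) = 5 (o(H) = -5*0 + 5 = 0 + 5 = 5)
o(u(-1, 0)*(-14)) + 3905 = 5 + 3905 = 3910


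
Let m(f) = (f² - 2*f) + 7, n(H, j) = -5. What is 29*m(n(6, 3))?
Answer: 1218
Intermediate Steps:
m(f) = 7 + f² - 2*f
29*m(n(6, 3)) = 29*(7 + (-5)² - 2*(-5)) = 29*(7 + 25 + 10) = 29*42 = 1218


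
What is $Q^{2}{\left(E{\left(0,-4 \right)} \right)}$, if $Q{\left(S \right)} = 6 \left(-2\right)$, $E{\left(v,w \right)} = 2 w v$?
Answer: $144$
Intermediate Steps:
$E{\left(v,w \right)} = 2 v w$
$Q{\left(S \right)} = -12$
$Q^{2}{\left(E{\left(0,-4 \right)} \right)} = \left(-12\right)^{2} = 144$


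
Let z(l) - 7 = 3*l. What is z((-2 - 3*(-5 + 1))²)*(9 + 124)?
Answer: 40831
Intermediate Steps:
z(l) = 7 + 3*l
z((-2 - 3*(-5 + 1))²)*(9 + 124) = (7 + 3*(-2 - 3*(-5 + 1))²)*(9 + 124) = (7 + 3*(-2 - 3*(-4))²)*133 = (7 + 3*(-2 + 12)²)*133 = (7 + 3*10²)*133 = (7 + 3*100)*133 = (7 + 300)*133 = 307*133 = 40831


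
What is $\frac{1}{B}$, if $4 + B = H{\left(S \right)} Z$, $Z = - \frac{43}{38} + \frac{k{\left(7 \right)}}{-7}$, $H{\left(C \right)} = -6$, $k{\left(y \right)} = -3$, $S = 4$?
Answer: $\frac{133}{29} \approx 4.5862$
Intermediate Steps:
$Z = - \frac{187}{266}$ ($Z = - \frac{43}{38} - \frac{3}{-7} = \left(-43\right) \frac{1}{38} - - \frac{3}{7} = - \frac{43}{38} + \frac{3}{7} = - \frac{187}{266} \approx -0.70301$)
$B = \frac{29}{133}$ ($B = -4 - - \frac{561}{133} = -4 + \frac{561}{133} = \frac{29}{133} \approx 0.21804$)
$\frac{1}{B} = \frac{1}{\frac{29}{133}} = \frac{133}{29}$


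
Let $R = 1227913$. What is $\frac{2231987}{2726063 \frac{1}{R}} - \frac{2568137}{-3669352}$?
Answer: $\frac{529292006182168197}{526467616904} \approx 1.0054 \cdot 10^{6}$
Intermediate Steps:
$\frac{2231987}{2726063 \frac{1}{R}} - \frac{2568137}{-3669352} = \frac{2231987}{2726063 \cdot \frac{1}{1227913}} - \frac{2568137}{-3669352} = \frac{2231987}{2726063 \cdot \frac{1}{1227913}} - - \frac{2568137}{3669352} = \frac{2231987}{\frac{143477}{64627}} + \frac{2568137}{3669352} = 2231987 \cdot \frac{64627}{143477} + \frac{2568137}{3669352} = \frac{144246623849}{143477} + \frac{2568137}{3669352} = \frac{529292006182168197}{526467616904}$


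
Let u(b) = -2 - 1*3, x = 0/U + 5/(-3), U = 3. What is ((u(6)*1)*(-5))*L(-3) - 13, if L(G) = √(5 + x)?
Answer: -13 + 25*√30/3 ≈ 32.644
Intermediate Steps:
x = -5/3 (x = 0/3 + 5/(-3) = 0*(⅓) + 5*(-⅓) = 0 - 5/3 = -5/3 ≈ -1.6667)
u(b) = -5 (u(b) = -2 - 3 = -5)
L(G) = √30/3 (L(G) = √(5 - 5/3) = √(10/3) = √30/3)
((u(6)*1)*(-5))*L(-3) - 13 = (-5*1*(-5))*(√30/3) - 13 = (-5*(-5))*(√30/3) - 13 = 25*(√30/3) - 13 = 25*√30/3 - 13 = -13 + 25*√30/3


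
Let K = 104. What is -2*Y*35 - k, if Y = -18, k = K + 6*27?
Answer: 994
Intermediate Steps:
k = 266 (k = 104 + 6*27 = 104 + 162 = 266)
-2*Y*35 - k = -2*(-18)*35 - 1*266 = 36*35 - 266 = 1260 - 266 = 994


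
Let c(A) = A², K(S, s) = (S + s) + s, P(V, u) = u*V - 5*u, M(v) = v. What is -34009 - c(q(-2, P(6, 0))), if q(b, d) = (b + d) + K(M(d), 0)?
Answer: -34013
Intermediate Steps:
P(V, u) = -5*u + V*u (P(V, u) = V*u - 5*u = -5*u + V*u)
K(S, s) = S + 2*s
q(b, d) = b + 2*d (q(b, d) = (b + d) + (d + 2*0) = (b + d) + (d + 0) = (b + d) + d = b + 2*d)
-34009 - c(q(-2, P(6, 0))) = -34009 - (-2 + 2*(0*(-5 + 6)))² = -34009 - (-2 + 2*(0*1))² = -34009 - (-2 + 2*0)² = -34009 - (-2 + 0)² = -34009 - 1*(-2)² = -34009 - 1*4 = -34009 - 4 = -34013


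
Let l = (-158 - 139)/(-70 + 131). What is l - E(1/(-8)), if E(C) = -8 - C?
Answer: 1467/488 ≈ 3.0061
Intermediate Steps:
l = -297/61 ≈ -4.8689
l - E(1/(-8)) = -297/61 - (-8 - 1/(-8)) = -297/61 - (-8 - 1*(-1/8)) = -297/61 - (-8 + 1/8) = -297/61 - 1*(-63/8) = -297/61 + 63/8 = 1467/488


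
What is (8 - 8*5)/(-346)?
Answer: 16/173 ≈ 0.092486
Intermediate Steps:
(8 - 8*5)/(-346) = (8 - 40)*(-1/346) = -32*(-1/346) = 16/173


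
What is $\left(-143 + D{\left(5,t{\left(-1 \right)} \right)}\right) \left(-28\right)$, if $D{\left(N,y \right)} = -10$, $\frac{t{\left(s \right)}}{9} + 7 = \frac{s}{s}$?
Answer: $4284$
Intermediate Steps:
$t{\left(s \right)} = -54$ ($t{\left(s \right)} = -63 + 9 \frac{s}{s} = -63 + 9 \cdot 1 = -63 + 9 = -54$)
$\left(-143 + D{\left(5,t{\left(-1 \right)} \right)}\right) \left(-28\right) = \left(-143 - 10\right) \left(-28\right) = \left(-153\right) \left(-28\right) = 4284$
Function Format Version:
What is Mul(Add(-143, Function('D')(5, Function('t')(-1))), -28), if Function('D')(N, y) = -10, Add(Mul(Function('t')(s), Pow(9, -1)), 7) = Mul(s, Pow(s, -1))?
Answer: 4284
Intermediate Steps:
Function('t')(s) = -54 (Function('t')(s) = Add(-63, Mul(9, Mul(s, Pow(s, -1)))) = Add(-63, Mul(9, 1)) = Add(-63, 9) = -54)
Mul(Add(-143, Function('D')(5, Function('t')(-1))), -28) = Mul(Add(-143, -10), -28) = Mul(-153, -28) = 4284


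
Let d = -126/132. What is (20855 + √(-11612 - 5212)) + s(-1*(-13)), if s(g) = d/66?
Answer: 10093813/484 + 2*I*√4206 ≈ 20855.0 + 129.71*I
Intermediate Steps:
d = -21/22 (d = -126*1/132 = -21/22 ≈ -0.95455)
s(g) = -7/484 (s(g) = -21/22/66 = -21/22*1/66 = -7/484)
(20855 + √(-11612 - 5212)) + s(-1*(-13)) = (20855 + √(-11612 - 5212)) - 7/484 = (20855 + √(-16824)) - 7/484 = (20855 + 2*I*√4206) - 7/484 = 10093813/484 + 2*I*√4206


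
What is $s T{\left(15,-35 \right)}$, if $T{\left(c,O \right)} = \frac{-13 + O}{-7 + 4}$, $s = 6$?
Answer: $96$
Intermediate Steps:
$T{\left(c,O \right)} = \frac{13}{3} - \frac{O}{3}$ ($T{\left(c,O \right)} = \frac{-13 + O}{-3} = \left(-13 + O\right) \left(- \frac{1}{3}\right) = \frac{13}{3} - \frac{O}{3}$)
$s T{\left(15,-35 \right)} = 6 \left(\frac{13}{3} - - \frac{35}{3}\right) = 6 \left(\frac{13}{3} + \frac{35}{3}\right) = 6 \cdot 16 = 96$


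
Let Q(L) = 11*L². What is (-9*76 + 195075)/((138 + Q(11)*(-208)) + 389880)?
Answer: 194391/113170 ≈ 1.7177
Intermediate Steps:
(-9*76 + 195075)/((138 + Q(11)*(-208)) + 389880) = (-9*76 + 195075)/((138 + (11*11²)*(-208)) + 389880) = (-684 + 195075)/((138 + (11*121)*(-208)) + 389880) = 194391/((138 + 1331*(-208)) + 389880) = 194391/((138 - 276848) + 389880) = 194391/(-276710 + 389880) = 194391/113170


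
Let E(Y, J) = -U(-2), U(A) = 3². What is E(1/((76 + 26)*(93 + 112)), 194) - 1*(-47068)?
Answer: 47059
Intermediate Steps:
U(A) = 9
E(Y, J) = -9 (E(Y, J) = -1*9 = -9)
E(1/((76 + 26)*(93 + 112)), 194) - 1*(-47068) = -9 - 1*(-47068) = -9 + 47068 = 47059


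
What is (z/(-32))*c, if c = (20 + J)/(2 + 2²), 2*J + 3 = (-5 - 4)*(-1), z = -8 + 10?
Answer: -23/96 ≈ -0.23958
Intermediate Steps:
z = 2
J = 3 (J = -3/2 + ((-5 - 4)*(-1))/2 = -3/2 + (-9*(-1))/2 = -3/2 + (½)*9 = -3/2 + 9/2 = 3)
c = 23/6 (c = (20 + 3)/(2 + 2²) = 23/(2 + 4) = 23/6 ≈ 3.8333)
(z/(-32))*c = (2/(-32))*(23/6) = (2*(-1/32))*(23/6) = -1/16*23/6 = -23/96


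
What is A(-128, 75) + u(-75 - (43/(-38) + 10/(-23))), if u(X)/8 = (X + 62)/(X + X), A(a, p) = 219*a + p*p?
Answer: -1438063695/64181 ≈ -22406.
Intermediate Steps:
A(a, p) = p**2 + 219*a (A(a, p) = 219*a + p**2 = p**2 + 219*a)
u(X) = 4*(62 + X)/X (u(X) = 8*((X + 62)/(X + X)) = 8*((62 + X)/((2*X))) = 8*((62 + X)*(1/(2*X))) = 8*((62 + X)/(2*X)) = 4*(62 + X)/X)
A(-128, 75) + u(-75 - (43/(-38) + 10/(-23))) = (75**2 + 219*(-128)) + (4 + 248/(-75 - (43/(-38) + 10/(-23)))) = (5625 - 28032) + (4 + 248/(-75 - (43*(-1/38) + 10*(-1/23)))) = -22407 + (4 + 248/(-75 - (-43/38 - 10/23))) = -22407 + (4 + 248/(-75 - 1*(-1369/874))) = -22407 + (4 + 248/(-75 + 1369/874)) = -22407 + (4 + 248/(-64181/874)) = -22407 + (4 + 248*(-874/64181)) = -22407 + (4 - 216752/64181) = -22407 + 39972/64181 = -1438063695/64181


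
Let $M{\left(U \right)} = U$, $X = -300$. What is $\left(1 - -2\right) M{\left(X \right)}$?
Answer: $-900$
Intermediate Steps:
$\left(1 - -2\right) M{\left(X \right)} = \left(1 - -2\right) \left(-300\right) = \left(1 + 2\right) \left(-300\right) = 3 \left(-300\right) = -900$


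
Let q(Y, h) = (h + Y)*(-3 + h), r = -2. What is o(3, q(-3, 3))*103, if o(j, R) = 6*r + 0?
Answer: -1236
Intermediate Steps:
q(Y, h) = (-3 + h)*(Y + h) (q(Y, h) = (Y + h)*(-3 + h) = (-3 + h)*(Y + h))
o(j, R) = -12 (o(j, R) = 6*(-2) + 0 = -12 + 0 = -12)
o(3, q(-3, 3))*103 = -12*103 = -1236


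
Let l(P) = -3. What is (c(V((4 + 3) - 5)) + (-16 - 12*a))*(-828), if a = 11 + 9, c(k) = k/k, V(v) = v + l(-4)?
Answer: 211140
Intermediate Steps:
V(v) = -3 + v (V(v) = v - 3 = -3 + v)
c(k) = 1
a = 20
(c(V((4 + 3) - 5)) + (-16 - 12*a))*(-828) = (1 + (-16 - 12*20))*(-828) = (1 + (-16 - 240))*(-828) = (1 - 256)*(-828) = -255*(-828) = 211140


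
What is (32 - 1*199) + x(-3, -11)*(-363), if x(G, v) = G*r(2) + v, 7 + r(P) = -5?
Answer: -9242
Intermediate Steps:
r(P) = -12 (r(P) = -7 - 5 = -12)
x(G, v) = v - 12*G (x(G, v) = G*(-12) + v = -12*G + v = v - 12*G)
(32 - 1*199) + x(-3, -11)*(-363) = (32 - 1*199) + (-11 - 12*(-3))*(-363) = (32 - 199) + (-11 + 36)*(-363) = -167 + 25*(-363) = -167 - 9075 = -9242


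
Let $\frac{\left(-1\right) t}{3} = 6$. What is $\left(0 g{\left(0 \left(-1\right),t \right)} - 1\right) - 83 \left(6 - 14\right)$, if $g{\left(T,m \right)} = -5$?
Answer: $663$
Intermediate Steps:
$t = -18$ ($t = \left(-3\right) 6 = -18$)
$\left(0 g{\left(0 \left(-1\right),t \right)} - 1\right) - 83 \left(6 - 14\right) = \left(0 \left(-5\right) - 1\right) - 83 \left(6 - 14\right) = \left(0 - 1\right) - -664 = -1 + 664 = 663$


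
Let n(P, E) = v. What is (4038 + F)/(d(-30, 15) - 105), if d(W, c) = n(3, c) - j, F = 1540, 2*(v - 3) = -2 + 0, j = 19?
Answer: -2789/61 ≈ -45.721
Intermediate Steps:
v = 2 (v = 3 + (-2 + 0)/2 = 3 + (1/2)*(-2) = 3 - 1 = 2)
n(P, E) = 2
d(W, c) = -17 (d(W, c) = 2 - 1*19 = 2 - 19 = -17)
(4038 + F)/(d(-30, 15) - 105) = (4038 + 1540)/(-17 - 105) = 5578/(-122) = 5578*(-1/122) = -2789/61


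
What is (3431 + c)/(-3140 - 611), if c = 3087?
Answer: -6518/3751 ≈ -1.7377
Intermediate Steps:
(3431 + c)/(-3140 - 611) = (3431 + 3087)/(-3140 - 611) = 6518/(-3751) = 6518*(-1/3751) = -6518/3751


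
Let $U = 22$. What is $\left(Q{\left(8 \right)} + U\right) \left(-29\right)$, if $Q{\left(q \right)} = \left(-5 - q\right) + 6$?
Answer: $-435$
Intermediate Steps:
$Q{\left(q \right)} = 1 - q$
$\left(Q{\left(8 \right)} + U\right) \left(-29\right) = \left(\left(1 - 8\right) + 22\right) \left(-29\right) = \left(-7 + 22\right) \left(-29\right) = 15 \left(-29\right) = -435$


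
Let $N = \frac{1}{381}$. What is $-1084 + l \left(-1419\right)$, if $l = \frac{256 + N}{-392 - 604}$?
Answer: $- \frac{90982327}{126492} \approx -719.27$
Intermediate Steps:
$N = \frac{1}{381} \approx 0.0026247$
$l = - \frac{97537}{379476}$ ($l = \frac{256 + \frac{1}{381}}{-392 - 604} = \frac{97537}{381 \left(-996\right)} = \frac{97537}{381} \left(- \frac{1}{996}\right) = - \frac{97537}{379476} \approx -0.25703$)
$-1084 + l \left(-1419\right) = -1084 - - \frac{46135001}{126492} = -1084 + \frac{46135001}{126492} = - \frac{90982327}{126492}$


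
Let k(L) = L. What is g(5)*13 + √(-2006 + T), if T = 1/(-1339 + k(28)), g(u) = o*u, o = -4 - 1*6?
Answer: -650 + I*√3447755637/1311 ≈ -650.0 + 44.788*I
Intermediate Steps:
o = -10 (o = -4 - 6 = -10)
g(u) = -10*u
T = -1/1311 (T = 1/(-1339 + 28) = 1/(-1311) = -1/1311 ≈ -0.00076278)
g(5)*13 + √(-2006 + T) = -10*5*13 + √(-2006 - 1/1311) = -50*13 + √(-2629867/1311) = -650 + I*√3447755637/1311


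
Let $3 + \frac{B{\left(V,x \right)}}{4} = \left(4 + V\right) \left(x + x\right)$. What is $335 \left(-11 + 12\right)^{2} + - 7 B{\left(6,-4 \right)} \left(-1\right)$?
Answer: $-1989$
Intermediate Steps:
$B{\left(V,x \right)} = -12 + 8 x \left(4 + V\right)$ ($B{\left(V,x \right)} = -12 + 4 \left(4 + V\right) \left(x + x\right) = -12 + 4 \left(4 + V\right) 2 x = -12 + 4 \cdot 2 x \left(4 + V\right) = -12 + 8 x \left(4 + V\right)$)
$335 \left(-11 + 12\right)^{2} + - 7 B{\left(6,-4 \right)} \left(-1\right) = 335 \left(-11 + 12\right)^{2} + - 7 \left(-12 + 32 \left(-4\right) + 8 \cdot 6 \left(-4\right)\right) \left(-1\right) = 335 \cdot 1^{2} + - 7 \left(-12 - 128 - 192\right) \left(-1\right) = 335 \cdot 1 + \left(-7\right) \left(-332\right) \left(-1\right) = 335 + 2324 \left(-1\right) = 335 - 2324 = -1989$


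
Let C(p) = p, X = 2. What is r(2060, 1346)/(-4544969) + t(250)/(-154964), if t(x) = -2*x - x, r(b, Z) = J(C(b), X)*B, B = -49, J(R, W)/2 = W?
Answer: 1719549847/352153288058 ≈ 0.0048830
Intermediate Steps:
J(R, W) = 2*W
r(b, Z) = -196 (r(b, Z) = (2*2)*(-49) = 4*(-49) = -196)
t(x) = -3*x
r(2060, 1346)/(-4544969) + t(250)/(-154964) = -196/(-4544969) - 3*250/(-154964) = -196*(-1/4544969) - 750*(-1/154964) = 196/4544969 + 375/77482 = 1719549847/352153288058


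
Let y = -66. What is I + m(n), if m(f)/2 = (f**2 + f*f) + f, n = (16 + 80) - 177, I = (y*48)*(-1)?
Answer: 29250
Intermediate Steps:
I = 3168 (I = -66*48*(-1) = -3168*(-1) = 3168)
n = -81 (n = 96 - 177 = -81)
m(f) = 2*f + 4*f**2 (m(f) = 2*((f**2 + f*f) + f) = 2*((f**2 + f**2) + f) = 2*(2*f**2 + f) = 2*(f + 2*f**2) = 2*f + 4*f**2)
I + m(n) = 3168 + 2*(-81)*(1 + 2*(-81)) = 3168 + 2*(-81)*(1 - 162) = 3168 + 2*(-81)*(-161) = 3168 + 26082 = 29250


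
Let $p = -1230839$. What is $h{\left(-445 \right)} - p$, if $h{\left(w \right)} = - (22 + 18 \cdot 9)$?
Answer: $1230655$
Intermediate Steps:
$h{\left(w \right)} = -184$ ($h{\left(w \right)} = - (22 + 162) = \left(-1\right) 184 = -184$)
$h{\left(-445 \right)} - p = -184 - -1230839 = -184 + 1230839 = 1230655$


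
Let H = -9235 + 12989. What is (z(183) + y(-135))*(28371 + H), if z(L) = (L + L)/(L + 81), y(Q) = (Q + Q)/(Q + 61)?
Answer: 263328625/1628 ≈ 1.6175e+5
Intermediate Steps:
y(Q) = 2*Q/(61 + Q) (y(Q) = (2*Q)/(61 + Q) = 2*Q/(61 + Q))
z(L) = 2*L/(81 + L) (z(L) = (2*L)/(81 + L) = 2*L/(81 + L))
H = 3754
(z(183) + y(-135))*(28371 + H) = (2*183/(81 + 183) + 2*(-135)/(61 - 135))*(28371 + 3754) = (2*183/264 + 2*(-135)/(-74))*32125 = (2*183*(1/264) + 2*(-135)*(-1/74))*32125 = (61/44 + 135/37)*32125 = (8197/1628)*32125 = 263328625/1628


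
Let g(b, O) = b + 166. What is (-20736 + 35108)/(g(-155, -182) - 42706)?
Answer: -14372/42695 ≈ -0.33662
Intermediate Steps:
g(b, O) = 166 + b
(-20736 + 35108)/(g(-155, -182) - 42706) = (-20736 + 35108)/((166 - 155) - 42706) = 14372/(11 - 42706) = 14372/(-42695) = 14372*(-1/42695) = -14372/42695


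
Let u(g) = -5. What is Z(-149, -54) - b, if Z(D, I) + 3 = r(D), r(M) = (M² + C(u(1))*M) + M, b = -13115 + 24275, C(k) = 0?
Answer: 10889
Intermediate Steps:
b = 11160
r(M) = M + M² (r(M) = (M² + 0*M) + M = (M² + 0) + M = M² + M = M + M²)
Z(D, I) = -3 + D*(1 + D)
Z(-149, -54) - b = (-3 - 149*(1 - 149)) - 1*11160 = (-3 - 149*(-148)) - 11160 = (-3 + 22052) - 11160 = 22049 - 11160 = 10889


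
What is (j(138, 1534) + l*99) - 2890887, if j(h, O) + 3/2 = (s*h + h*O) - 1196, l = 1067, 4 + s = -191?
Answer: -5203339/2 ≈ -2.6017e+6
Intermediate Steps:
s = -195 (s = -4 - 191 = -195)
j(h, O) = -2395/2 - 195*h + O*h (j(h, O) = -3/2 + ((-195*h + h*O) - 1196) = -3/2 + ((-195*h + O*h) - 1196) = -3/2 + (-1196 - 195*h + O*h) = -2395/2 - 195*h + O*h)
(j(138, 1534) + l*99) - 2890887 = ((-2395/2 - 195*138 + 1534*138) + 1067*99) - 2890887 = ((-2395/2 - 26910 + 211692) + 105633) - 2890887 = (367169/2 + 105633) - 2890887 = 578435/2 - 2890887 = -5203339/2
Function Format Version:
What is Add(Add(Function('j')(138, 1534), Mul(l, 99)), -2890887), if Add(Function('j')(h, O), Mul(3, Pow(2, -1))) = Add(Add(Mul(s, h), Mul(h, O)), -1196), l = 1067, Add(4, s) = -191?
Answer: Rational(-5203339, 2) ≈ -2.6017e+6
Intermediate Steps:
s = -195 (s = Add(-4, -191) = -195)
Function('j')(h, O) = Add(Rational(-2395, 2), Mul(-195, h), Mul(O, h)) (Function('j')(h, O) = Add(Rational(-3, 2), Add(Add(Mul(-195, h), Mul(h, O)), -1196)) = Add(Rational(-3, 2), Add(Add(Mul(-195, h), Mul(O, h)), -1196)) = Add(Rational(-3, 2), Add(-1196, Mul(-195, h), Mul(O, h))) = Add(Rational(-2395, 2), Mul(-195, h), Mul(O, h)))
Add(Add(Function('j')(138, 1534), Mul(l, 99)), -2890887) = Add(Add(Add(Rational(-2395, 2), Mul(-195, 138), Mul(1534, 138)), Mul(1067, 99)), -2890887) = Add(Add(Add(Rational(-2395, 2), -26910, 211692), 105633), -2890887) = Add(Add(Rational(367169, 2), 105633), -2890887) = Add(Rational(578435, 2), -2890887) = Rational(-5203339, 2)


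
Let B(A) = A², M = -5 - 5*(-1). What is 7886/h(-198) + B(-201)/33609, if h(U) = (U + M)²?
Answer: 308153563/219601206 ≈ 1.4032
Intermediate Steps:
M = 0 (M = -5 + 5 = 0)
h(U) = U² (h(U) = (U + 0)² = U²)
7886/h(-198) + B(-201)/33609 = 7886/((-198)²) + (-201)²/33609 = 7886/39204 + 40401*(1/33609) = 7886*(1/39204) + 13467/11203 = 3943/19602 + 13467/11203 = 308153563/219601206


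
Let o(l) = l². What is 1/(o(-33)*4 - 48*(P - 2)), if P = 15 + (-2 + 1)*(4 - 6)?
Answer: 1/3636 ≈ 0.00027503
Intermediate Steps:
P = 17 (P = 15 - 1*(-2) = 15 + 2 = 17)
1/(o(-33)*4 - 48*(P - 2)) = 1/((-33)²*4 - 48*(17 - 2)) = 1/(1089*4 - 48*15) = 1/(4356 - 720) = 1/3636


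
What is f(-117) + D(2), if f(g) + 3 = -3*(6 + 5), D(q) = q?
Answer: -34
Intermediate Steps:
f(g) = -36 (f(g) = -3 - 3*(6 + 5) = -3 - 3*11 = -3 - 33 = -36)
f(-117) + D(2) = -36 + 2 = -34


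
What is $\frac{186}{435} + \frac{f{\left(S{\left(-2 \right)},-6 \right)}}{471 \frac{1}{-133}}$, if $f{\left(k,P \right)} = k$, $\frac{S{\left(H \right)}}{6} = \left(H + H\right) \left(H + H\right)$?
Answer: $- \frac{607386}{22765} \approx -26.681$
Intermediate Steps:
$S{\left(H \right)} = 24 H^{2}$ ($S{\left(H \right)} = 6 \left(H + H\right) \left(H + H\right) = 6 \cdot 2 H 2 H = 6 \cdot 4 H^{2} = 24 H^{2}$)
$\frac{186}{435} + \frac{f{\left(S{\left(-2 \right)},-6 \right)}}{471 \frac{1}{-133}} = \frac{186}{435} + \frac{24 \left(-2\right)^{2}}{471 \frac{1}{-133}} = 186 \cdot \frac{1}{435} + \frac{24 \cdot 4}{471 \left(- \frac{1}{133}\right)} = \frac{62}{145} + \frac{96}{- \frac{471}{133}} = \frac{62}{145} + 96 \left(- \frac{133}{471}\right) = \frac{62}{145} - \frac{4256}{157} = - \frac{607386}{22765}$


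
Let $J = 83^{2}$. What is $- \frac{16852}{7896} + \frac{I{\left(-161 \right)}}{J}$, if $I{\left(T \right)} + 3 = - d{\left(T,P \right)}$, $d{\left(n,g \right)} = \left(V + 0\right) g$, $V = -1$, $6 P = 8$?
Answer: $- \frac{9675549}{4532962} \approx -2.1345$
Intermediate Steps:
$P = \frac{4}{3}$ ($P = \frac{1}{6} \cdot 8 = \frac{4}{3} \approx 1.3333$)
$d{\left(n,g \right)} = - g$ ($d{\left(n,g \right)} = \left(-1 + 0\right) g = - g$)
$J = 6889$
$I{\left(T \right)} = - \frac{5}{3}$ ($I{\left(T \right)} = -3 - \left(-1\right) \frac{4}{3} = -3 - - \frac{4}{3} = -3 + \frac{4}{3} = - \frac{5}{3}$)
$- \frac{16852}{7896} + \frac{I{\left(-161 \right)}}{J} = - \frac{16852}{7896} - \frac{5}{3 \cdot 6889} = \left(-16852\right) \frac{1}{7896} - \frac{5}{20667} = - \frac{4213}{1974} - \frac{5}{20667} = - \frac{9675549}{4532962}$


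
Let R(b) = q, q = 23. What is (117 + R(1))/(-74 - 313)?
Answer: -140/387 ≈ -0.36176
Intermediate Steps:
R(b) = 23
(117 + R(1))/(-74 - 313) = (117 + 23)/(-74 - 313) = 140/(-387) = 140*(-1/387) = -140/387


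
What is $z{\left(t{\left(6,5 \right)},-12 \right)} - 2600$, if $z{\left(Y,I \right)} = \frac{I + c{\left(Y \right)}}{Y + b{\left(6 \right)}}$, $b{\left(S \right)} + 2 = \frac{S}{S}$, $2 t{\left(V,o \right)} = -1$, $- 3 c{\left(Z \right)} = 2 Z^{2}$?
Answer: $- \frac{23327}{9} \approx -2591.9$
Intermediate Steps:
$c{\left(Z \right)} = - \frac{2 Z^{2}}{3}$
$t{\left(V,o \right)} = - \frac{1}{2}$ ($t{\left(V,o \right)} = \frac{1}{2} \left(-1\right) = - \frac{1}{2}$)
$b{\left(S \right)} = -1$ ($b{\left(S \right)} = -2 + \frac{S}{S} = -2 + 1 = -1$)
$z{\left(Y,I \right)} = \frac{I - \frac{2 Y^{2}}{3}}{-1 + Y}$ ($z{\left(Y,I \right)} = \frac{I - \frac{2 Y^{2}}{3}}{Y - 1} = \frac{I - \frac{2 Y^{2}}{3}}{-1 + Y}$)
$z{\left(t{\left(6,5 \right)},-12 \right)} - 2600 = \frac{-12 - \frac{2 \left(- \frac{1}{2}\right)^{2}}{3}}{-1 - \frac{1}{2}} - 2600 = \frac{-12 - \frac{1}{6}}{- \frac{3}{2}} - 2600 = - \frac{2 \left(-12 - \frac{1}{6}\right)}{3} - 2600 = \left(- \frac{2}{3}\right) \left(- \frac{73}{6}\right) - 2600 = \frac{73}{9} - 2600 = - \frac{23327}{9}$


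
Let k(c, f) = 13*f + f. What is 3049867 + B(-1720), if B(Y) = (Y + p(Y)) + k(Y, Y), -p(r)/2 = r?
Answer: 3027507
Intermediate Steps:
p(r) = -2*r
k(c, f) = 14*f
B(Y) = 13*Y (B(Y) = (Y - 2*Y) + 14*Y = -Y + 14*Y = 13*Y)
3049867 + B(-1720) = 3049867 + 13*(-1720) = 3049867 - 22360 = 3027507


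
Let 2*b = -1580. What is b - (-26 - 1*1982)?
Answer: 1218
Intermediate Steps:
b = -790 (b = (½)*(-1580) = -790)
b - (-26 - 1*1982) = -790 - (-26 - 1*1982) = -790 - (-26 - 1982) = -790 - 1*(-2008) = -790 + 2008 = 1218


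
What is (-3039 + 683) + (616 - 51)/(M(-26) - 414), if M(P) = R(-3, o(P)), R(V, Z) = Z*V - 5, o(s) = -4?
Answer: -959457/407 ≈ -2357.4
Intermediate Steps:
R(V, Z) = -5 + V*Z (R(V, Z) = V*Z - 5 = -5 + V*Z)
M(P) = 7 (M(P) = -5 - 3*(-4) = -5 + 12 = 7)
(-3039 + 683) + (616 - 51)/(M(-26) - 414) = (-3039 + 683) + (616 - 51)/(7 - 414) = -2356 + 565/(-407) = -2356 + 565*(-1/407) = -2356 - 565/407 = -959457/407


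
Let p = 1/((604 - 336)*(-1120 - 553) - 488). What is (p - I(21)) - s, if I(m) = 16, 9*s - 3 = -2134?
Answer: 891868915/4039668 ≈ 220.78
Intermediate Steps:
s = -2131/9 (s = ⅓ + (⅑)*(-2134) = ⅓ - 2134/9 = -2131/9 ≈ -236.78)
p = -1/448852 (p = 1/(268*(-1673) - 488) = 1/(-448364 - 488) = 1/(-448852) = -1/448852 ≈ -2.2279e-6)
(p - I(21)) - s = (-1/448852 - 1*16) - 1*(-2131/9) = (-1/448852 - 16) + 2131/9 = -7181633/448852 + 2131/9 = 891868915/4039668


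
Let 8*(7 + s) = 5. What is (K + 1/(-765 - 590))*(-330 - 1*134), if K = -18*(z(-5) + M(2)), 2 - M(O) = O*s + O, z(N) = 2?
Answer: 166925624/1355 ≈ 1.2319e+5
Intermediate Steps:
s = -51/8 (s = -7 + (1/8)*5 = -7 + 5/8 = -51/8 ≈ -6.3750)
M(O) = 2 + 43*O/8 (M(O) = 2 - (O*(-51/8) + O) = 2 - (-51*O/8 + O) = 2 - (-43)*O/8 = 2 + 43*O/8)
K = -531/2 (K = -18*(2 + (2 + (43/8)*2)) = -18*(2 + (2 + 43/4)) = -18*(2 + 51/4) = -18*59/4 = -531/2 ≈ -265.50)
(K + 1/(-765 - 590))*(-330 - 1*134) = (-531/2 + 1/(-765 - 590))*(-330 - 1*134) = (-531/2 + 1/(-1355))*(-330 - 134) = (-531/2 - 1/1355)*(-464) = -719507/2710*(-464) = 166925624/1355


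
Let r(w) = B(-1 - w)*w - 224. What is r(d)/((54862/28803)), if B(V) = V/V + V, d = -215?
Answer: -1337870547/54862 ≈ -24386.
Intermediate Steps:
B(V) = 1 + V
r(w) = -224 - w² (r(w) = (1 + (-1 - w))*w - 224 = (-w)*w - 224 = -w² - 224 = -224 - w²)
r(d)/((54862/28803)) = (-224 - 1*(-215)²)/((54862/28803)) = (-224 - 1*46225)/((54862*(1/28803))) = (-224 - 46225)/(54862/28803) = -46449*28803/54862 = -1337870547/54862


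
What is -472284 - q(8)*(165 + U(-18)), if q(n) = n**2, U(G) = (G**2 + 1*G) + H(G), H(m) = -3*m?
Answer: -505884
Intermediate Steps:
U(G) = G**2 - 2*G (U(G) = (G**2 + 1*G) - 3*G = (G**2 + G) - 3*G = (G + G**2) - 3*G = G**2 - 2*G)
-472284 - q(8)*(165 + U(-18)) = -472284 - 8**2*(165 - 18*(-2 - 18)) = -472284 - 64*(165 - 18*(-20)) = -472284 - 64*(165 + 360) = -472284 - 64*525 = -472284 - 1*33600 = -472284 - 33600 = -505884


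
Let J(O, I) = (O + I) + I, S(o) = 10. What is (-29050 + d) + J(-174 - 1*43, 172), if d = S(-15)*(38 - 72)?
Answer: -29263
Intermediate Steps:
d = -340 (d = 10*(38 - 72) = 10*(-34) = -340)
J(O, I) = O + 2*I (J(O, I) = (I + O) + I = O + 2*I)
(-29050 + d) + J(-174 - 1*43, 172) = (-29050 - 340) + ((-174 - 1*43) + 2*172) = -29390 + ((-174 - 43) + 344) = -29390 + (-217 + 344) = -29390 + 127 = -29263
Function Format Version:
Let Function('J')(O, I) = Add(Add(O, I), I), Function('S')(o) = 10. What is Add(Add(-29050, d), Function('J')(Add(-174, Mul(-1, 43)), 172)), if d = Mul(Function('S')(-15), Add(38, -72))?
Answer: -29263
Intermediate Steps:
d = -340 (d = Mul(10, Add(38, -72)) = Mul(10, -34) = -340)
Function('J')(O, I) = Add(O, Mul(2, I)) (Function('J')(O, I) = Add(Add(I, O), I) = Add(O, Mul(2, I)))
Add(Add(-29050, d), Function('J')(Add(-174, Mul(-1, 43)), 172)) = Add(Add(-29050, -340), Add(Add(-174, Mul(-1, 43)), Mul(2, 172))) = Add(-29390, Add(Add(-174, -43), 344)) = Add(-29390, Add(-217, 344)) = Add(-29390, 127) = -29263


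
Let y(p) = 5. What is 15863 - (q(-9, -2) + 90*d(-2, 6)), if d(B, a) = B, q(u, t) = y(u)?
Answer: 16038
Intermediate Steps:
q(u, t) = 5
15863 - (q(-9, -2) + 90*d(-2, 6)) = 15863 - (5 + 90*(-2)) = 15863 - (5 - 180) = 15863 - 1*(-175) = 15863 + 175 = 16038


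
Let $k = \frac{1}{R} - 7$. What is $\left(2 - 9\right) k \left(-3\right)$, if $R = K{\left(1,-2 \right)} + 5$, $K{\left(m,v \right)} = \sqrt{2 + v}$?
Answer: $- \frac{714}{5} \approx -142.8$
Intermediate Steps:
$R = 5$ ($R = \sqrt{2 - 2} + 5 = \sqrt{0} + 5 = 0 + 5 = 5$)
$k = - \frac{34}{5}$ ($k = \frac{1}{5} - 7 = - \frac{34}{5} \approx -6.8$)
$\left(2 - 9\right) k \left(-3\right) = \left(2 - 9\right) \left(- \frac{34}{5}\right) \left(-3\right) = \left(-7\right) \left(- \frac{34}{5}\right) \left(-3\right) = \frac{238}{5} \left(-3\right) = - \frac{714}{5}$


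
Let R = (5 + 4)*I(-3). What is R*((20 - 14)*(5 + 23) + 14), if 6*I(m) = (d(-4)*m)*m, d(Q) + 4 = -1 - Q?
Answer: -2457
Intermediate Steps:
d(Q) = -5 - Q (d(Q) = -4 + (-1 - Q) = -5 - Q)
I(m) = -m²/6 (I(m) = (((-5 - 1*(-4))*m)*m)/6 = (((-5 + 4)*m)*m)/6 = ((-m)*m)/6 = (-m²)/6 = -m²/6)
R = -27/2 (R = (5 + 4)*(-⅙*(-3)²) = 9*(-⅙*9) = 9*(-3/2) = -27/2 ≈ -13.500)
R*((20 - 14)*(5 + 23) + 14) = -27*((20 - 14)*(5 + 23) + 14)/2 = -27*(6*28 + 14)/2 = -27*(168 + 14)/2 = -27/2*182 = -2457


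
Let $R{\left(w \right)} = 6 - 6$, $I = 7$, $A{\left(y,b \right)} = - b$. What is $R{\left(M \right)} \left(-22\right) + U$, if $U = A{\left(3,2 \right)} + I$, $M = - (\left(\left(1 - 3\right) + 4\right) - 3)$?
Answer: $5$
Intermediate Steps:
$M = 1$ ($M = - (\left(-2 + 4\right) - 3) = - (2 - 3) = \left(-1\right) \left(-1\right) = 1$)
$U = 5$ ($U = \left(-1\right) 2 + 7 = -2 + 7 = 5$)
$R{\left(w \right)} = 0$ ($R{\left(w \right)} = 6 - 6 = 0$)
$R{\left(M \right)} \left(-22\right) + U = 0 \left(-22\right) + 5 = 0 + 5 = 5$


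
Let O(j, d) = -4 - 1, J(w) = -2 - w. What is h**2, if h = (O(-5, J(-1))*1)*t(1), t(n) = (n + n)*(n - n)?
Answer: 0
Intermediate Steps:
O(j, d) = -5
t(n) = 0 (t(n) = (2*n)*0 = 0)
h = 0 (h = -5*1*0 = -5*0 = 0)
h**2 = 0**2 = 0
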